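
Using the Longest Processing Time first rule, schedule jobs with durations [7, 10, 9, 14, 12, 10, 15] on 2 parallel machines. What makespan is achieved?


Sort jobs in decreasing order (LPT): [15, 14, 12, 10, 10, 9, 7]
Assign each job to the least loaded machine:
  Machine 1: jobs [15, 10, 10, 7], load = 42
  Machine 2: jobs [14, 12, 9], load = 35
Makespan = max load = 42

42


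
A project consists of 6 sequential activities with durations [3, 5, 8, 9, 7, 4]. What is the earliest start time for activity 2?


Activity 2 starts after activities 1 through 1 complete.
Predecessor durations: [3]
ES = 3 = 3

3


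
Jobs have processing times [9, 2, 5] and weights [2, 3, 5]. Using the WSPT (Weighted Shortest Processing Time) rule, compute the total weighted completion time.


Compute p/w ratios and sort ascending (WSPT): [(2, 3), (5, 5), (9, 2)]
Compute weighted completion times:
  Job (p=2,w=3): C=2, w*C=3*2=6
  Job (p=5,w=5): C=7, w*C=5*7=35
  Job (p=9,w=2): C=16, w*C=2*16=32
Total weighted completion time = 73

73


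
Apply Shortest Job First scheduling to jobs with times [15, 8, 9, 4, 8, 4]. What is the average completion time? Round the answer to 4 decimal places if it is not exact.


SJF order (ascending): [4, 4, 8, 8, 9, 15]
Completion times:
  Job 1: burst=4, C=4
  Job 2: burst=4, C=8
  Job 3: burst=8, C=16
  Job 4: burst=8, C=24
  Job 5: burst=9, C=33
  Job 6: burst=15, C=48
Average completion = 133/6 = 22.1667

22.1667


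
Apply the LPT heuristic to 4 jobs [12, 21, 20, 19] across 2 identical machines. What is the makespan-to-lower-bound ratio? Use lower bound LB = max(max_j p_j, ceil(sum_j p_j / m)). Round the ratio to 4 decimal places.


LPT order: [21, 20, 19, 12]
Machine loads after assignment: [33, 39]
LPT makespan = 39
Lower bound = max(max_job, ceil(total/2)) = max(21, 36) = 36
Ratio = 39 / 36 = 1.0833

1.0833


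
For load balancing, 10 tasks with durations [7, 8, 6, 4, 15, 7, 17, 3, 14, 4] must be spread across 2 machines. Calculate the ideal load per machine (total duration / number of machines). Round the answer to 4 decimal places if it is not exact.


Total processing time = 7 + 8 + 6 + 4 + 15 + 7 + 17 + 3 + 14 + 4 = 85
Number of machines = 2
Ideal balanced load = 85 / 2 = 42.5

42.5


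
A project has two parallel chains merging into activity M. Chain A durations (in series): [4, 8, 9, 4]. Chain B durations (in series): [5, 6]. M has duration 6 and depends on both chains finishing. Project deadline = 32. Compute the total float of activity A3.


Forward pass: ES(A3) = sum of predecessors on chain A = 12
EF = ES + duration = 12 + 9 = 21
Backward pass: LF(M) = deadline = 32; LS(M) = 32 - 6 = 26
LF(A3) = LS(M) - sum(successors on chain A) = 26 - 4 = 22
LS = LF - duration = 22 - 9 = 13
Total float = LS - ES = 13 - 12 = 1

1


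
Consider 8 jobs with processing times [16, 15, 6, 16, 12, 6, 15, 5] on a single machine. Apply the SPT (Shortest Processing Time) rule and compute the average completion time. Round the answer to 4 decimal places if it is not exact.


Sort jobs by processing time (SPT order): [5, 6, 6, 12, 15, 15, 16, 16]
Compute completion times sequentially:
  Job 1: processing = 5, completes at 5
  Job 2: processing = 6, completes at 11
  Job 3: processing = 6, completes at 17
  Job 4: processing = 12, completes at 29
  Job 5: processing = 15, completes at 44
  Job 6: processing = 15, completes at 59
  Job 7: processing = 16, completes at 75
  Job 8: processing = 16, completes at 91
Sum of completion times = 331
Average completion time = 331/8 = 41.375

41.375


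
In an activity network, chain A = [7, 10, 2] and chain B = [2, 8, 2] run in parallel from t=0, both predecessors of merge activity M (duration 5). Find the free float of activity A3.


ES(A3) = sum of predecessors on chain A = 17
EF(A3) = ES + duration = 17 + 2 = 19
Successor of A3 is M. ES(M) = max(sum(A), sum(B)) = max(19, 12) = 19
Free float = ES(successor) - EF(current) = 19 - 19 = 0

0


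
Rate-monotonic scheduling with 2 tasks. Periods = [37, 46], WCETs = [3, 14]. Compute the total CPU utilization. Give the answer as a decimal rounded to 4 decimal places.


Compute individual utilizations (exact fractions):
  Task 1: C/T = 3/37 (approx. 0.0811)
  Task 2: C/T = 14/46 = 7/23 (approx. 0.3043)
Total utilization U = 3/37 + 7/23 = 328/851
Rounded to 4 decimal places: U = 0.3854
RM (Liu & Layland) bound for 2 tasks = 0.828427; compare with U = 328/851 (approx. 0.385429)
U <= bound, so schedulable by RM sufficient condition.

0.3854


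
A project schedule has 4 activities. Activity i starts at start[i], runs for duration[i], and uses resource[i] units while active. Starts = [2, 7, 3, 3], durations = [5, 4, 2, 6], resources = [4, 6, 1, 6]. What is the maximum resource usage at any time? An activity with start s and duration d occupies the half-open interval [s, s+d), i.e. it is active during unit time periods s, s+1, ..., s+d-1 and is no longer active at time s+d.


Each activity i is active on [start_i, start_i + duration_i).
Compute total resource usage per time slot:
  t=0: active resources = [], total = 0
  t=1: active resources = [], total = 0
  t=2: active resources = [4], total = 4
  t=3: active resources = [4, 1, 6], total = 11
  t=4: active resources = [4, 1, 6], total = 11
  t=5: active resources = [4, 6], total = 10
  t=6: active resources = [4, 6], total = 10
  t=7: active resources = [6, 6], total = 12
  t=8: active resources = [6, 6], total = 12
  t=9: active resources = [6], total = 6
  t=10: active resources = [6], total = 6
Peak resource demand = 12

12


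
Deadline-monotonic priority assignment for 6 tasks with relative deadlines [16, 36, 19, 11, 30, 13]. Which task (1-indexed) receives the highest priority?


Sort tasks by relative deadline (ascending):
  Task 4: deadline = 11
  Task 6: deadline = 13
  Task 1: deadline = 16
  Task 3: deadline = 19
  Task 5: deadline = 30
  Task 2: deadline = 36
Priority order (highest first): [4, 6, 1, 3, 5, 2]
Highest priority task = 4

4


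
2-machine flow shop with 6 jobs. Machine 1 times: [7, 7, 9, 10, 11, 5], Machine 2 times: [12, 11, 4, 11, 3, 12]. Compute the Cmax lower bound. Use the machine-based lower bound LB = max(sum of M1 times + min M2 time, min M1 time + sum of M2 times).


LB1 = sum(M1 times) + min(M2 times) = 49 + 3 = 52
LB2 = min(M1 times) + sum(M2 times) = 5 + 53 = 58
Lower bound = max(LB1, LB2) = max(52, 58) = 58

58


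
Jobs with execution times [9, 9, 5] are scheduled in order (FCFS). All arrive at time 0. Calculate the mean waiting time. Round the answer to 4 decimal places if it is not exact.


FCFS order (as given): [9, 9, 5]
Waiting times:
  Job 1: wait = 0
  Job 2: wait = 9
  Job 3: wait = 18
Sum of waiting times = 27
Average waiting time = 27/3 = 9.0

9.0


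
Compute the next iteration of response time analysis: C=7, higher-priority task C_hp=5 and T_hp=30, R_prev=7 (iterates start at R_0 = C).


R_next = C + ceil(R_prev / T_hp) * C_hp
ceil(7 / 30) = ceil(0.2333) = 1
Interference = 1 * 5 = 5
R_next = 7 + 5 = 12

12


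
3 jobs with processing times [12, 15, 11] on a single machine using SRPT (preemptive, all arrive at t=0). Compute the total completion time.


Since all jobs arrive at t=0, SRPT equals SPT ordering.
SPT order: [11, 12, 15]
Completion times:
  Job 1: p=11, C=11
  Job 2: p=12, C=23
  Job 3: p=15, C=38
Total completion time = 11 + 23 + 38 = 72

72


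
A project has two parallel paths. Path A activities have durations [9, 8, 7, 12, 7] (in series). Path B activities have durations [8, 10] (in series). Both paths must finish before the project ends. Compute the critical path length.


Path A total = 9 + 8 + 7 + 12 + 7 = 43
Path B total = 8 + 10 = 18
Critical path = longest path = max(43, 18) = 43

43


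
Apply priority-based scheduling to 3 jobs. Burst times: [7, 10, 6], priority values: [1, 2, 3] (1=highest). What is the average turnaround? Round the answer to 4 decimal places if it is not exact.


Sort by priority (ascending = highest first):
Order: [(1, 7), (2, 10), (3, 6)]
Completion times:
  Priority 1, burst=7, C=7
  Priority 2, burst=10, C=17
  Priority 3, burst=6, C=23
Average turnaround = 47/3 = 15.6667

15.6667


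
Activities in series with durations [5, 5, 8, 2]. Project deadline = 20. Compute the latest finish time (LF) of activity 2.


LF(activity 2) = deadline - sum of successor durations
Successors: activities 3 through 4 with durations [8, 2]
Sum of successor durations = 10
LF = 20 - 10 = 10

10


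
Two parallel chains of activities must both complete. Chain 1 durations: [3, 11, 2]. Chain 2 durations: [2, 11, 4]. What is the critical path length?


Path A total = 3 + 11 + 2 = 16
Path B total = 2 + 11 + 4 = 17
Critical path = longest path = max(16, 17) = 17

17


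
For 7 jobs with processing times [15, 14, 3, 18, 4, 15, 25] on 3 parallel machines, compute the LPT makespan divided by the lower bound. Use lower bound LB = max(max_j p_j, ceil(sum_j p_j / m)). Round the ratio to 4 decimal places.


LPT order: [25, 18, 15, 15, 14, 4, 3]
Machine loads after assignment: [32, 32, 30]
LPT makespan = 32
Lower bound = max(max_job, ceil(total/3)) = max(25, 32) = 32
Ratio = 32 / 32 = 1.0

1.0


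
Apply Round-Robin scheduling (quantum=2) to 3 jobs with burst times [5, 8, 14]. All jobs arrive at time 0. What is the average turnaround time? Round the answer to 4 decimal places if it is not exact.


Time quantum = 2
Execution trace:
  J1 runs 2 units, time = 2
  J2 runs 2 units, time = 4
  J3 runs 2 units, time = 6
  J1 runs 2 units, time = 8
  J2 runs 2 units, time = 10
  J3 runs 2 units, time = 12
  J1 runs 1 units, time = 13
  J2 runs 2 units, time = 15
  J3 runs 2 units, time = 17
  J2 runs 2 units, time = 19
  J3 runs 2 units, time = 21
  J3 runs 2 units, time = 23
  J3 runs 2 units, time = 25
  J3 runs 2 units, time = 27
Finish times: [13, 19, 27]
Average turnaround = 59/3 = 19.6667

19.6667


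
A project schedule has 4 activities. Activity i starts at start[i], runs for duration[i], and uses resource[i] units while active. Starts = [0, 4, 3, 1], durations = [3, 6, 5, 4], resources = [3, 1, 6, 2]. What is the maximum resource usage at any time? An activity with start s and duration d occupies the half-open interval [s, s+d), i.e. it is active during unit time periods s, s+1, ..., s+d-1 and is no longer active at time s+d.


Each activity i is active on [start_i, start_i + duration_i).
Compute total resource usage per time slot:
  t=0: active resources = [3], total = 3
  t=1: active resources = [3, 2], total = 5
  t=2: active resources = [3, 2], total = 5
  t=3: active resources = [6, 2], total = 8
  t=4: active resources = [1, 6, 2], total = 9
  t=5: active resources = [1, 6], total = 7
  t=6: active resources = [1, 6], total = 7
  t=7: active resources = [1, 6], total = 7
  t=8: active resources = [1], total = 1
  t=9: active resources = [1], total = 1
Peak resource demand = 9

9


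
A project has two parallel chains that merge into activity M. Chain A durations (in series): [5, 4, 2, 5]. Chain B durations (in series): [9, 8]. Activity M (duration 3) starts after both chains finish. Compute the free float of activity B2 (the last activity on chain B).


ES(B2) = sum of predecessors on chain B = 9
EF(B2) = ES + duration = 9 + 8 = 17
Successor of B2 is M. ES(M) = max(sum(A), sum(B)) = max(16, 17) = 17
Free float = ES(successor) - EF(current) = 17 - 17 = 0

0


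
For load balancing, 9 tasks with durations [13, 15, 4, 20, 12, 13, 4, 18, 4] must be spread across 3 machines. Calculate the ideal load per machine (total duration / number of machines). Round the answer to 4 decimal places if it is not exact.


Total processing time = 13 + 15 + 4 + 20 + 12 + 13 + 4 + 18 + 4 = 103
Number of machines = 3
Ideal balanced load = 103 / 3 = 34.3333

34.3333


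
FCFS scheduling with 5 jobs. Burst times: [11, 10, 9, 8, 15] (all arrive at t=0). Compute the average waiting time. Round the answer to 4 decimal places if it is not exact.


FCFS order (as given): [11, 10, 9, 8, 15]
Waiting times:
  Job 1: wait = 0
  Job 2: wait = 11
  Job 3: wait = 21
  Job 4: wait = 30
  Job 5: wait = 38
Sum of waiting times = 100
Average waiting time = 100/5 = 20.0

20.0


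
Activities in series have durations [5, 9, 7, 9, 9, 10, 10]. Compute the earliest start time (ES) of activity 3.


Activity 3 starts after activities 1 through 2 complete.
Predecessor durations: [5, 9]
ES = 5 + 9 = 14

14


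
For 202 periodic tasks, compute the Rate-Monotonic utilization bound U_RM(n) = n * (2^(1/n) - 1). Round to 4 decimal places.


Compute 2^(1/202) = 1.0034373158
Subtract 1: 1.0034373158 - 1 = 0.0034373158
Multiply by n: 202 * 0.0034373158 = 0.6943377916
Round to 4 dp: 0.6943

0.6943


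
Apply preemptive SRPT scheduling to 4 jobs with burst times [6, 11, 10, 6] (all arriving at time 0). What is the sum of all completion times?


Since all jobs arrive at t=0, SRPT equals SPT ordering.
SPT order: [6, 6, 10, 11]
Completion times:
  Job 1: p=6, C=6
  Job 2: p=6, C=12
  Job 3: p=10, C=22
  Job 4: p=11, C=33
Total completion time = 6 + 12 + 22 + 33 = 73

73


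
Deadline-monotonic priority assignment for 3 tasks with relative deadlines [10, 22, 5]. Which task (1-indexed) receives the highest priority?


Sort tasks by relative deadline (ascending):
  Task 3: deadline = 5
  Task 1: deadline = 10
  Task 2: deadline = 22
Priority order (highest first): [3, 1, 2]
Highest priority task = 3

3


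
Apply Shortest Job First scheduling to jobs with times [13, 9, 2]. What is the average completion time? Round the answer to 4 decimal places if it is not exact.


SJF order (ascending): [2, 9, 13]
Completion times:
  Job 1: burst=2, C=2
  Job 2: burst=9, C=11
  Job 3: burst=13, C=24
Average completion = 37/3 = 12.3333

12.3333


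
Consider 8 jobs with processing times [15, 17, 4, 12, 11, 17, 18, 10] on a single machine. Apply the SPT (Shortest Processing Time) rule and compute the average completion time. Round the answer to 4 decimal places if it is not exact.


Sort jobs by processing time (SPT order): [4, 10, 11, 12, 15, 17, 17, 18]
Compute completion times sequentially:
  Job 1: processing = 4, completes at 4
  Job 2: processing = 10, completes at 14
  Job 3: processing = 11, completes at 25
  Job 4: processing = 12, completes at 37
  Job 5: processing = 15, completes at 52
  Job 6: processing = 17, completes at 69
  Job 7: processing = 17, completes at 86
  Job 8: processing = 18, completes at 104
Sum of completion times = 391
Average completion time = 391/8 = 48.875

48.875


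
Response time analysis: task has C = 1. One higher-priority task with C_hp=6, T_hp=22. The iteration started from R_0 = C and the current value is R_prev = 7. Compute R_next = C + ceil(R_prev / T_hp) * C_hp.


R_next = C + ceil(R_prev / T_hp) * C_hp
ceil(7 / 22) = ceil(0.3182) = 1
Interference = 1 * 6 = 6
R_next = 1 + 6 = 7
R_next = R_prev, so the iteration has converged (response time = 7).

7


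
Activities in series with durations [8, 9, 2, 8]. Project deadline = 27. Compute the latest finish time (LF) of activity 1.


LF(activity 1) = deadline - sum of successor durations
Successors: activities 2 through 4 with durations [9, 2, 8]
Sum of successor durations = 19
LF = 27 - 19 = 8

8


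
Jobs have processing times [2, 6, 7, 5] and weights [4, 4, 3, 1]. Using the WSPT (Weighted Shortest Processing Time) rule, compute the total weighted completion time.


Compute p/w ratios and sort ascending (WSPT): [(2, 4), (6, 4), (7, 3), (5, 1)]
Compute weighted completion times:
  Job (p=2,w=4): C=2, w*C=4*2=8
  Job (p=6,w=4): C=8, w*C=4*8=32
  Job (p=7,w=3): C=15, w*C=3*15=45
  Job (p=5,w=1): C=20, w*C=1*20=20
Total weighted completion time = 105

105


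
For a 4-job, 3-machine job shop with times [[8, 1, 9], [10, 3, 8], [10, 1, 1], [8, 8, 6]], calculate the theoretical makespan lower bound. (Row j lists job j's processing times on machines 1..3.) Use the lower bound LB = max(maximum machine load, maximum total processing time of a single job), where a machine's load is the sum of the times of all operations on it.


Machine loads:
  Machine 1: 8 + 10 + 10 + 8 = 36
  Machine 2: 1 + 3 + 1 + 8 = 13
  Machine 3: 9 + 8 + 1 + 6 = 24
Max machine load = 36
Job totals:
  Job 1: 18
  Job 2: 21
  Job 3: 12
  Job 4: 22
Max job total = 22
Lower bound = max(36, 22) = 36

36


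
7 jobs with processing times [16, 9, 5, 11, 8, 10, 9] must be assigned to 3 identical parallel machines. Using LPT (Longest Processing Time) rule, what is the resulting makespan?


Sort jobs in decreasing order (LPT): [16, 11, 10, 9, 9, 8, 5]
Assign each job to the least loaded machine:
  Machine 1: jobs [16, 8], load = 24
  Machine 2: jobs [11, 9], load = 20
  Machine 3: jobs [10, 9, 5], load = 24
Makespan = max load = 24

24


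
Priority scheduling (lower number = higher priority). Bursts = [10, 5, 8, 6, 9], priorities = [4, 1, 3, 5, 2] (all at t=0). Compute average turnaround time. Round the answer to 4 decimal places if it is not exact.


Sort by priority (ascending = highest first):
Order: [(1, 5), (2, 9), (3, 8), (4, 10), (5, 6)]
Completion times:
  Priority 1, burst=5, C=5
  Priority 2, burst=9, C=14
  Priority 3, burst=8, C=22
  Priority 4, burst=10, C=32
  Priority 5, burst=6, C=38
Average turnaround = 111/5 = 22.2

22.2


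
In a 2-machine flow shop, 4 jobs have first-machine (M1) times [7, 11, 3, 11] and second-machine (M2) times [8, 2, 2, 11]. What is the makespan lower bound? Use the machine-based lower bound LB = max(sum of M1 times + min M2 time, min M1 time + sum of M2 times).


LB1 = sum(M1 times) + min(M2 times) = 32 + 2 = 34
LB2 = min(M1 times) + sum(M2 times) = 3 + 23 = 26
Lower bound = max(LB1, LB2) = max(34, 26) = 34

34


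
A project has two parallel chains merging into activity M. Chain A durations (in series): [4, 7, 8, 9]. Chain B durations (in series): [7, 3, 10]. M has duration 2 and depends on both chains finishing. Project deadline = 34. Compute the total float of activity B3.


Forward pass: ES(B3) = sum of predecessors on chain B = 10
EF = ES + duration = 10 + 10 = 20
Backward pass: LF(M) = deadline = 34; LS(M) = 34 - 2 = 32
LF(B3) = LS(M) - sum(successors on chain B) = 32 - 0 = 32
LS = LF - duration = 32 - 10 = 22
Total float = LS - ES = 22 - 10 = 12

12


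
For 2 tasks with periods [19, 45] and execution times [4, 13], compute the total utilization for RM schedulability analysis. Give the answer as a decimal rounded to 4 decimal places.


Compute individual utilizations (exact fractions):
  Task 1: C/T = 4/19 (approx. 0.2105)
  Task 2: C/T = 13/45 (approx. 0.2889)
Total utilization U = 4/19 + 13/45 = 427/855
Rounded to 4 decimal places: U = 0.4994
RM (Liu & Layland) bound for 2 tasks = 0.828427; compare with U = 427/855 (approx. 0.499415)
U <= bound, so schedulable by RM sufficient condition.

0.4994


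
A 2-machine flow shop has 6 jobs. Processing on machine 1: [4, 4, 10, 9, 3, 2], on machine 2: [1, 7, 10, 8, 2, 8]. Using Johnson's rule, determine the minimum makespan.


Apply Johnson's rule:
  Group 1 (a <= b): [(6, 2, 8), (2, 4, 7), (3, 10, 10)]
  Group 2 (a > b): [(4, 9, 8), (5, 3, 2), (1, 4, 1)]
Optimal job order: [6, 2, 3, 4, 5, 1]
Schedule:
  Job 6: M1 done at 2, M2 done at 10
  Job 2: M1 done at 6, M2 done at 17
  Job 3: M1 done at 16, M2 done at 27
  Job 4: M1 done at 25, M2 done at 35
  Job 5: M1 done at 28, M2 done at 37
  Job 1: M1 done at 32, M2 done at 38
Makespan = 38

38


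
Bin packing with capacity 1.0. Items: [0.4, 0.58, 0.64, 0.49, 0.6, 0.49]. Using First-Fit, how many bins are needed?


Place items sequentially using First-Fit:
  Item 0.4 -> new Bin 1
  Item 0.58 -> Bin 1 (now 0.98)
  Item 0.64 -> new Bin 2
  Item 0.49 -> new Bin 3
  Item 0.6 -> new Bin 4
  Item 0.49 -> Bin 3 (now 0.98)
Total bins used = 4

4


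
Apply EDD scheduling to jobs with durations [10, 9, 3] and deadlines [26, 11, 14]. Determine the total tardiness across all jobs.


Sort by due date (EDD order): [(9, 11), (3, 14), (10, 26)]
Compute completion times and tardiness:
  Job 1: p=9, d=11, C=9, tardiness=max(0,9-11)=0
  Job 2: p=3, d=14, C=12, tardiness=max(0,12-14)=0
  Job 3: p=10, d=26, C=22, tardiness=max(0,22-26)=0
Total tardiness = 0

0


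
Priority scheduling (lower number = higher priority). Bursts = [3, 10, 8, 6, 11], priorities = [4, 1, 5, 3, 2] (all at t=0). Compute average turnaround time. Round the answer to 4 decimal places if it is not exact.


Sort by priority (ascending = highest first):
Order: [(1, 10), (2, 11), (3, 6), (4, 3), (5, 8)]
Completion times:
  Priority 1, burst=10, C=10
  Priority 2, burst=11, C=21
  Priority 3, burst=6, C=27
  Priority 4, burst=3, C=30
  Priority 5, burst=8, C=38
Average turnaround = 126/5 = 25.2

25.2


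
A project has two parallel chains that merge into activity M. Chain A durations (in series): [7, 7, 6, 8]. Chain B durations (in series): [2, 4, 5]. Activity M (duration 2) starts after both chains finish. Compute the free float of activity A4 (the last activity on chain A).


ES(A4) = sum of predecessors on chain A = 20
EF(A4) = ES + duration = 20 + 8 = 28
Successor of A4 is M. ES(M) = max(sum(A), sum(B)) = max(28, 11) = 28
Free float = ES(successor) - EF(current) = 28 - 28 = 0

0


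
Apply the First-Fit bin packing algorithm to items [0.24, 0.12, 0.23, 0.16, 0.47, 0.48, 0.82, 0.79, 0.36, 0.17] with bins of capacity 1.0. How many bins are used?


Place items sequentially using First-Fit:
  Item 0.24 -> new Bin 1
  Item 0.12 -> Bin 1 (now 0.36)
  Item 0.23 -> Bin 1 (now 0.59)
  Item 0.16 -> Bin 1 (now 0.75)
  Item 0.47 -> new Bin 2
  Item 0.48 -> Bin 2 (now 0.95)
  Item 0.82 -> new Bin 3
  Item 0.79 -> new Bin 4
  Item 0.36 -> new Bin 5
  Item 0.17 -> Bin 1 (now 0.92)
Total bins used = 5

5


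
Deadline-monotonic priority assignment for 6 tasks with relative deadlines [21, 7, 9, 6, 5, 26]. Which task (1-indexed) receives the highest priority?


Sort tasks by relative deadline (ascending):
  Task 5: deadline = 5
  Task 4: deadline = 6
  Task 2: deadline = 7
  Task 3: deadline = 9
  Task 1: deadline = 21
  Task 6: deadline = 26
Priority order (highest first): [5, 4, 2, 3, 1, 6]
Highest priority task = 5

5


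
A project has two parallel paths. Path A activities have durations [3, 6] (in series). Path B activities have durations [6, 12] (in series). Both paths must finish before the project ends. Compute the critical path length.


Path A total = 3 + 6 = 9
Path B total = 6 + 12 = 18
Critical path = longest path = max(9, 18) = 18

18


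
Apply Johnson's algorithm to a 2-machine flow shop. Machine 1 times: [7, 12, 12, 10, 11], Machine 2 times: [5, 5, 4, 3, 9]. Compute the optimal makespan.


Apply Johnson's rule:
  Group 1 (a <= b): []
  Group 2 (a > b): [(5, 11, 9), (1, 7, 5), (2, 12, 5), (3, 12, 4), (4, 10, 3)]
Optimal job order: [5, 1, 2, 3, 4]
Schedule:
  Job 5: M1 done at 11, M2 done at 20
  Job 1: M1 done at 18, M2 done at 25
  Job 2: M1 done at 30, M2 done at 35
  Job 3: M1 done at 42, M2 done at 46
  Job 4: M1 done at 52, M2 done at 55
Makespan = 55

55


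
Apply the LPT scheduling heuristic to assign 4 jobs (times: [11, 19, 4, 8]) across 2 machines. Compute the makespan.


Sort jobs in decreasing order (LPT): [19, 11, 8, 4]
Assign each job to the least loaded machine:
  Machine 1: jobs [19, 4], load = 23
  Machine 2: jobs [11, 8], load = 19
Makespan = max load = 23

23


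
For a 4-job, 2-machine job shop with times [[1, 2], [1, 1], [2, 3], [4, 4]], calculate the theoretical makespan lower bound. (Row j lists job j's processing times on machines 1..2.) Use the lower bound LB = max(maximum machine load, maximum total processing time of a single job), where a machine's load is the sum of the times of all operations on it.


Machine loads:
  Machine 1: 1 + 1 + 2 + 4 = 8
  Machine 2: 2 + 1 + 3 + 4 = 10
Max machine load = 10
Job totals:
  Job 1: 3
  Job 2: 2
  Job 3: 5
  Job 4: 8
Max job total = 8
Lower bound = max(10, 8) = 10

10


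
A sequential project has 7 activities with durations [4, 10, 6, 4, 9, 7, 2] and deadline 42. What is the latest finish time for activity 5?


LF(activity 5) = deadline - sum of successor durations
Successors: activities 6 through 7 with durations [7, 2]
Sum of successor durations = 9
LF = 42 - 9 = 33

33


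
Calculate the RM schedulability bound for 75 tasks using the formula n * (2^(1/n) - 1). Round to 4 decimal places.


Compute 2^(1/75) = 1.0092848012
Subtract 1: 1.0092848012 - 1 = 0.0092848012
Multiply by n: 75 * 0.0092848012 = 0.6963600900
Round to 4 dp: 0.6964

0.6964


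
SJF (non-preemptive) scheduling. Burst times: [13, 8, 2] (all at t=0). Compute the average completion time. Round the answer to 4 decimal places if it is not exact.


SJF order (ascending): [2, 8, 13]
Completion times:
  Job 1: burst=2, C=2
  Job 2: burst=8, C=10
  Job 3: burst=13, C=23
Average completion = 35/3 = 11.6667

11.6667


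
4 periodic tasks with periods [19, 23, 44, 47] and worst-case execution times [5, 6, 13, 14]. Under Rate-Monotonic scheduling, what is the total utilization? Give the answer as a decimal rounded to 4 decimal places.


Compute individual utilizations (exact fractions):
  Task 1: C/T = 5/19 (approx. 0.2632)
  Task 2: C/T = 6/23 (approx. 0.2609)
  Task 3: C/T = 13/44 (approx. 0.2955)
  Task 4: C/T = 14/47 (approx. 0.2979)
Total utilization U = 5/19 + 6/23 + 13/44 + 14/47 = 1009771/903716
Rounded to 4 decimal places: U = 1.1174
RM (Liu & Layland) bound for 4 tasks = 0.756828; compare with U = 1009771/903716 (approx. 1.117354)
U > 1, so the task set is not schedulable (processor overloaded).

1.1174


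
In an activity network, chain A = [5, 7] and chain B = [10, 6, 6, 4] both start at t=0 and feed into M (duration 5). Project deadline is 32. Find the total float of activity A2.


Forward pass: ES(A2) = sum of predecessors on chain A = 5
EF = ES + duration = 5 + 7 = 12
Backward pass: LF(M) = deadline = 32; LS(M) = 32 - 5 = 27
LF(A2) = LS(M) - sum(successors on chain A) = 27 - 0 = 27
LS = LF - duration = 27 - 7 = 20
Total float = LS - ES = 20 - 5 = 15

15


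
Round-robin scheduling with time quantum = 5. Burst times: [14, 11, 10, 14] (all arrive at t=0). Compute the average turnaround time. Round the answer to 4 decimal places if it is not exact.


Time quantum = 5
Execution trace:
  J1 runs 5 units, time = 5
  J2 runs 5 units, time = 10
  J3 runs 5 units, time = 15
  J4 runs 5 units, time = 20
  J1 runs 5 units, time = 25
  J2 runs 5 units, time = 30
  J3 runs 5 units, time = 35
  J4 runs 5 units, time = 40
  J1 runs 4 units, time = 44
  J2 runs 1 units, time = 45
  J4 runs 4 units, time = 49
Finish times: [44, 45, 35, 49]
Average turnaround = 173/4 = 43.25

43.25


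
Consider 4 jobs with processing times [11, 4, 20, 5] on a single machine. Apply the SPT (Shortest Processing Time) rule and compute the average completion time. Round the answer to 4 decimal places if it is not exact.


Sort jobs by processing time (SPT order): [4, 5, 11, 20]
Compute completion times sequentially:
  Job 1: processing = 4, completes at 4
  Job 2: processing = 5, completes at 9
  Job 3: processing = 11, completes at 20
  Job 4: processing = 20, completes at 40
Sum of completion times = 73
Average completion time = 73/4 = 18.25

18.25


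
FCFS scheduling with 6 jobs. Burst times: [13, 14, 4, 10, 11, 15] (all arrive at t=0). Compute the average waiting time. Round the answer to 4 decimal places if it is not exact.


FCFS order (as given): [13, 14, 4, 10, 11, 15]
Waiting times:
  Job 1: wait = 0
  Job 2: wait = 13
  Job 3: wait = 27
  Job 4: wait = 31
  Job 5: wait = 41
  Job 6: wait = 52
Sum of waiting times = 164
Average waiting time = 164/6 = 27.3333

27.3333


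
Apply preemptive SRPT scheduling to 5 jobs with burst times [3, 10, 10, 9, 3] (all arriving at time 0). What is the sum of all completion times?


Since all jobs arrive at t=0, SRPT equals SPT ordering.
SPT order: [3, 3, 9, 10, 10]
Completion times:
  Job 1: p=3, C=3
  Job 2: p=3, C=6
  Job 3: p=9, C=15
  Job 4: p=10, C=25
  Job 5: p=10, C=35
Total completion time = 3 + 6 + 15 + 25 + 35 = 84

84


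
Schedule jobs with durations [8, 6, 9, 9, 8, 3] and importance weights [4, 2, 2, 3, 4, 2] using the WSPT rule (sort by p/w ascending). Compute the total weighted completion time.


Compute p/w ratios and sort ascending (WSPT): [(3, 2), (8, 4), (8, 4), (6, 2), (9, 3), (9, 2)]
Compute weighted completion times:
  Job (p=3,w=2): C=3, w*C=2*3=6
  Job (p=8,w=4): C=11, w*C=4*11=44
  Job (p=8,w=4): C=19, w*C=4*19=76
  Job (p=6,w=2): C=25, w*C=2*25=50
  Job (p=9,w=3): C=34, w*C=3*34=102
  Job (p=9,w=2): C=43, w*C=2*43=86
Total weighted completion time = 364

364


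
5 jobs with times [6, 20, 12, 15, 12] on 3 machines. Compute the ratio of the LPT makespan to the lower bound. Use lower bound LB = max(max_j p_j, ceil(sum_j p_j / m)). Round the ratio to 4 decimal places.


LPT order: [20, 15, 12, 12, 6]
Machine loads after assignment: [20, 21, 24]
LPT makespan = 24
Lower bound = max(max_job, ceil(total/3)) = max(20, 22) = 22
Ratio = 24 / 22 = 1.0909

1.0909


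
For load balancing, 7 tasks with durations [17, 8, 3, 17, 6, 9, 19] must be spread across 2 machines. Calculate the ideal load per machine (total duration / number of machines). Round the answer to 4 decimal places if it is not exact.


Total processing time = 17 + 8 + 3 + 17 + 6 + 9 + 19 = 79
Number of machines = 2
Ideal balanced load = 79 / 2 = 39.5

39.5


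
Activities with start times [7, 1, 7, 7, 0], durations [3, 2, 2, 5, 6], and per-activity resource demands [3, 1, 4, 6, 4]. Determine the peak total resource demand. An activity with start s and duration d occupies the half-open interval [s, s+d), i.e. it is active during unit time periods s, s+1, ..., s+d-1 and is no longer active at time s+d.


Each activity i is active on [start_i, start_i + duration_i).
Compute total resource usage per time slot:
  t=0: active resources = [4], total = 4
  t=1: active resources = [1, 4], total = 5
  t=2: active resources = [1, 4], total = 5
  t=3: active resources = [4], total = 4
  t=4: active resources = [4], total = 4
  t=5: active resources = [4], total = 4
  t=6: active resources = [], total = 0
  t=7: active resources = [3, 4, 6], total = 13
  t=8: active resources = [3, 4, 6], total = 13
  t=9: active resources = [3, 6], total = 9
  t=10: active resources = [6], total = 6
  t=11: active resources = [6], total = 6
Peak resource demand = 13

13


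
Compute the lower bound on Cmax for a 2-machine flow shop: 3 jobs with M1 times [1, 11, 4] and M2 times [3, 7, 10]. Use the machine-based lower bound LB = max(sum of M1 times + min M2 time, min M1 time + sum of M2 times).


LB1 = sum(M1 times) + min(M2 times) = 16 + 3 = 19
LB2 = min(M1 times) + sum(M2 times) = 1 + 20 = 21
Lower bound = max(LB1, LB2) = max(19, 21) = 21

21


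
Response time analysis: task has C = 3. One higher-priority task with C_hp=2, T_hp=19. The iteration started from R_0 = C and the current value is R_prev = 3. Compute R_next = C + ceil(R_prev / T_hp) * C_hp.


R_next = C + ceil(R_prev / T_hp) * C_hp
ceil(3 / 19) = ceil(0.1579) = 1
Interference = 1 * 2 = 2
R_next = 3 + 2 = 5

5


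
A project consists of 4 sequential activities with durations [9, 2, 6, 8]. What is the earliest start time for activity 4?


Activity 4 starts after activities 1 through 3 complete.
Predecessor durations: [9, 2, 6]
ES = 9 + 2 + 6 = 17

17


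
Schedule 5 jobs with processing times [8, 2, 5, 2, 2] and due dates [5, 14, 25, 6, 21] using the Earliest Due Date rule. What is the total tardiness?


Sort by due date (EDD order): [(8, 5), (2, 6), (2, 14), (2, 21), (5, 25)]
Compute completion times and tardiness:
  Job 1: p=8, d=5, C=8, tardiness=max(0,8-5)=3
  Job 2: p=2, d=6, C=10, tardiness=max(0,10-6)=4
  Job 3: p=2, d=14, C=12, tardiness=max(0,12-14)=0
  Job 4: p=2, d=21, C=14, tardiness=max(0,14-21)=0
  Job 5: p=5, d=25, C=19, tardiness=max(0,19-25)=0
Total tardiness = 7

7


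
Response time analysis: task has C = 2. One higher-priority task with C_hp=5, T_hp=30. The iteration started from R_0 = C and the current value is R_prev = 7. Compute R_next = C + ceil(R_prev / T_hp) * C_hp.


R_next = C + ceil(R_prev / T_hp) * C_hp
ceil(7 / 30) = ceil(0.2333) = 1
Interference = 1 * 5 = 5
R_next = 2 + 5 = 7
R_next = R_prev, so the iteration has converged (response time = 7).

7


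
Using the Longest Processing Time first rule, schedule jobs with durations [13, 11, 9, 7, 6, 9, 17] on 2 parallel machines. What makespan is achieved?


Sort jobs in decreasing order (LPT): [17, 13, 11, 9, 9, 7, 6]
Assign each job to the least loaded machine:
  Machine 1: jobs [17, 9, 7, 6], load = 39
  Machine 2: jobs [13, 11, 9], load = 33
Makespan = max load = 39

39


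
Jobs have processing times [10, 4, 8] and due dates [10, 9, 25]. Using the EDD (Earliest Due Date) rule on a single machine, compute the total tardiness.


Sort by due date (EDD order): [(4, 9), (10, 10), (8, 25)]
Compute completion times and tardiness:
  Job 1: p=4, d=9, C=4, tardiness=max(0,4-9)=0
  Job 2: p=10, d=10, C=14, tardiness=max(0,14-10)=4
  Job 3: p=8, d=25, C=22, tardiness=max(0,22-25)=0
Total tardiness = 4

4


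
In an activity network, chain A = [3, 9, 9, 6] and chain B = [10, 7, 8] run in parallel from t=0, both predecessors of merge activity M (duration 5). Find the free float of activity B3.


ES(B3) = sum of predecessors on chain B = 17
EF(B3) = ES + duration = 17 + 8 = 25
Successor of B3 is M. ES(M) = max(sum(A), sum(B)) = max(27, 25) = 27
Free float = ES(successor) - EF(current) = 27 - 25 = 2

2


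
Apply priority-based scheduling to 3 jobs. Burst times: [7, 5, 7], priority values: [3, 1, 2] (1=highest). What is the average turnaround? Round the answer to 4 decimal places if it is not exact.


Sort by priority (ascending = highest first):
Order: [(1, 5), (2, 7), (3, 7)]
Completion times:
  Priority 1, burst=5, C=5
  Priority 2, burst=7, C=12
  Priority 3, burst=7, C=19
Average turnaround = 36/3 = 12.0

12.0


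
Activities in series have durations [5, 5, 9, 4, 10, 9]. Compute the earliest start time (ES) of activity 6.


Activity 6 starts after activities 1 through 5 complete.
Predecessor durations: [5, 5, 9, 4, 10]
ES = 5 + 5 + 9 + 4 + 10 = 33

33


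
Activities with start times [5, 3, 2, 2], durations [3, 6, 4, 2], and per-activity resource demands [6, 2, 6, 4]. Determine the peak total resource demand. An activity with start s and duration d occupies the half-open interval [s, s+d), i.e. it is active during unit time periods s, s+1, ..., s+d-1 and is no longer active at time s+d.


Each activity i is active on [start_i, start_i + duration_i).
Compute total resource usage per time slot:
  t=0: active resources = [], total = 0
  t=1: active resources = [], total = 0
  t=2: active resources = [6, 4], total = 10
  t=3: active resources = [2, 6, 4], total = 12
  t=4: active resources = [2, 6], total = 8
  t=5: active resources = [6, 2, 6], total = 14
  t=6: active resources = [6, 2], total = 8
  t=7: active resources = [6, 2], total = 8
  t=8: active resources = [2], total = 2
Peak resource demand = 14

14


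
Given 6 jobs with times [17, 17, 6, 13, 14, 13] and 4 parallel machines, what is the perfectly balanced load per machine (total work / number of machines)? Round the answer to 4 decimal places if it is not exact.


Total processing time = 17 + 17 + 6 + 13 + 14 + 13 = 80
Number of machines = 4
Ideal balanced load = 80 / 4 = 20.0

20.0


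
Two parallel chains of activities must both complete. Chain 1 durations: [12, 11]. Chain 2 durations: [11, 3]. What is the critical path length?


Path A total = 12 + 11 = 23
Path B total = 11 + 3 = 14
Critical path = longest path = max(23, 14) = 23

23


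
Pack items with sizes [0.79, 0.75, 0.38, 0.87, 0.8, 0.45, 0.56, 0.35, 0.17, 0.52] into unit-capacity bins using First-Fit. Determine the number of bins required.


Place items sequentially using First-Fit:
  Item 0.79 -> new Bin 1
  Item 0.75 -> new Bin 2
  Item 0.38 -> new Bin 3
  Item 0.87 -> new Bin 4
  Item 0.8 -> new Bin 5
  Item 0.45 -> Bin 3 (now 0.83)
  Item 0.56 -> new Bin 6
  Item 0.35 -> Bin 6 (now 0.91)
  Item 0.17 -> Bin 1 (now 0.96)
  Item 0.52 -> new Bin 7
Total bins used = 7

7


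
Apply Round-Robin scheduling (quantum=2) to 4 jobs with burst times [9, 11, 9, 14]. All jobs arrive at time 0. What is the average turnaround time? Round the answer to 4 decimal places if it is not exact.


Time quantum = 2
Execution trace:
  J1 runs 2 units, time = 2
  J2 runs 2 units, time = 4
  J3 runs 2 units, time = 6
  J4 runs 2 units, time = 8
  J1 runs 2 units, time = 10
  J2 runs 2 units, time = 12
  J3 runs 2 units, time = 14
  J4 runs 2 units, time = 16
  J1 runs 2 units, time = 18
  J2 runs 2 units, time = 20
  J3 runs 2 units, time = 22
  J4 runs 2 units, time = 24
  J1 runs 2 units, time = 26
  J2 runs 2 units, time = 28
  J3 runs 2 units, time = 30
  J4 runs 2 units, time = 32
  J1 runs 1 units, time = 33
  J2 runs 2 units, time = 35
  J3 runs 1 units, time = 36
  J4 runs 2 units, time = 38
  J2 runs 1 units, time = 39
  J4 runs 2 units, time = 41
  J4 runs 2 units, time = 43
Finish times: [33, 39, 36, 43]
Average turnaround = 151/4 = 37.75

37.75


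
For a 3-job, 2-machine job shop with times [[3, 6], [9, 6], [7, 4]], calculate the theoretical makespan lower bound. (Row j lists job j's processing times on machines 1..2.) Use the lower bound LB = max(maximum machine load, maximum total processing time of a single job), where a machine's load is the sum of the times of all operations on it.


Machine loads:
  Machine 1: 3 + 9 + 7 = 19
  Machine 2: 6 + 6 + 4 = 16
Max machine load = 19
Job totals:
  Job 1: 9
  Job 2: 15
  Job 3: 11
Max job total = 15
Lower bound = max(19, 15) = 19

19


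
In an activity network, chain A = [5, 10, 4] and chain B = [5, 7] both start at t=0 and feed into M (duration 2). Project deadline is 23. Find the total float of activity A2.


Forward pass: ES(A2) = sum of predecessors on chain A = 5
EF = ES + duration = 5 + 10 = 15
Backward pass: LF(M) = deadline = 23; LS(M) = 23 - 2 = 21
LF(A2) = LS(M) - sum(successors on chain A) = 21 - 4 = 17
LS = LF - duration = 17 - 10 = 7
Total float = LS - ES = 7 - 5 = 2

2


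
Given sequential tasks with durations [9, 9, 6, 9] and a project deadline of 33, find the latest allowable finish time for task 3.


LF(activity 3) = deadline - sum of successor durations
Successors: activities 4 through 4 with durations [9]
Sum of successor durations = 9
LF = 33 - 9 = 24

24


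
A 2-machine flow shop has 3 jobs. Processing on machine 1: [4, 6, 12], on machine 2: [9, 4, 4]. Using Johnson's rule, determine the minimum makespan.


Apply Johnson's rule:
  Group 1 (a <= b): [(1, 4, 9)]
  Group 2 (a > b): [(2, 6, 4), (3, 12, 4)]
Optimal job order: [1, 2, 3]
Schedule:
  Job 1: M1 done at 4, M2 done at 13
  Job 2: M1 done at 10, M2 done at 17
  Job 3: M1 done at 22, M2 done at 26
Makespan = 26

26


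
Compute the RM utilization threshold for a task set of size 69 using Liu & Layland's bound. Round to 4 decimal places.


Compute 2^(1/69) = 1.0100962378
Subtract 1: 1.0100962378 - 1 = 0.0100962378
Multiply by n: 69 * 0.0100962378 = 0.6966404082
Round to 4 dp: 0.6966

0.6966


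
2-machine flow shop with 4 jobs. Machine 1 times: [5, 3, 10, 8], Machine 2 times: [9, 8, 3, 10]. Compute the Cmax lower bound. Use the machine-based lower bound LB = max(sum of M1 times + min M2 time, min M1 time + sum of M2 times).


LB1 = sum(M1 times) + min(M2 times) = 26 + 3 = 29
LB2 = min(M1 times) + sum(M2 times) = 3 + 30 = 33
Lower bound = max(LB1, LB2) = max(29, 33) = 33

33


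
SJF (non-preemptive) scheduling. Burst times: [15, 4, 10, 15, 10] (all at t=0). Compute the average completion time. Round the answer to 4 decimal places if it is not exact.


SJF order (ascending): [4, 10, 10, 15, 15]
Completion times:
  Job 1: burst=4, C=4
  Job 2: burst=10, C=14
  Job 3: burst=10, C=24
  Job 4: burst=15, C=39
  Job 5: burst=15, C=54
Average completion = 135/5 = 27.0

27.0
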